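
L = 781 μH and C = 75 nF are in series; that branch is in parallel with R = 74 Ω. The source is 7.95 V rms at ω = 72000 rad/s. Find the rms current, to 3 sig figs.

124 mA

X_L = ωL = 56.2 Ω
X_C = 1/(ωC) = 185 Ω
Branch 1: Z₁ = R = 74.0 Ω
Branch 2 (series LC): Z₂ = j(X_L − X_C) = −j129 Ω
Parallel: Z = Z₁Z₂/(Z₁+Z₂), |Z| = 64.2 Ω, ∠Z = -29.8°
I = V/|Z| = 7.95/64.2 = 124 mA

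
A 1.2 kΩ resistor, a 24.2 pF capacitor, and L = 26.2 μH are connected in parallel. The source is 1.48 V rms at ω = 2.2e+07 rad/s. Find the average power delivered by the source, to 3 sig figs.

X_L = ωL = 576 Ω
X_C = 1/(ωC) = 1880 Ω
Parallel: admittances add. Y = 1/R + 1/(jωL) + jωC
Y = (0.000833 − j0.00120) S
|Y| = 0.00146 S → |Z| = 1/|Y| = 684 Ω, ∠Z = −∠Y = 55.3°
I = V/|Z| = 2.17 mA
P = VI cos φ = 1.48 × 0.00217 × cos(55.3°) = 1.83 mW

1.83 mW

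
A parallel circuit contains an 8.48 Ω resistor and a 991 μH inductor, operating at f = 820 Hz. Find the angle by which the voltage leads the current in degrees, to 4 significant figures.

ω = 2πf = 5152 rad/s
X_L = ωL = 5.106 Ω
Parallel: admittances add. Y = 1/R + 1/(jωL)
Y = (0.1179 − j0.1959) S
|Y| = 0.2286 S → |Z| = 1/|Y| = 4.374 Ω, ∠Z = −∠Y = 58.95°

58.95°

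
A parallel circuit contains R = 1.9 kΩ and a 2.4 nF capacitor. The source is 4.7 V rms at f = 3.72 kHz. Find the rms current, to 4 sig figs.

ω = 2πf = 23370 rad/s
X_C = 1/(ωC) = 17830 Ω
Parallel: admittances add. Y = 1/R + jωC
Y = (0.0005263 + j5.61e-05) S
|Y| = 0.0005293 S → |Z| = 1/|Y| = 1889 Ω, ∠Z = −∠Y = -6.084°
I = V/|Z| = 4.7/1889 = 2.488 mA

2.488 mA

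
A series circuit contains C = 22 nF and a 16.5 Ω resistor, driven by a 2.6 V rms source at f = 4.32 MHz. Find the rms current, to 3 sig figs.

ω = 2πf = 2.714e+07 rad/s
X_C = 1/(ωC) = 1.67 Ω
Z = 16.5 − j1.67 Ω
|Z| = √(16.5² + 1.67²) = 16.6 Ω
I = V/|Z| = 2.6/16.6 = 157 mA

157 mA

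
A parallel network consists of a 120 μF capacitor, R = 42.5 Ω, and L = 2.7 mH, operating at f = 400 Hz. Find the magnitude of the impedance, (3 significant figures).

ω = 2πf = 2513 rad/s
X_L = ωL = 6.79 Ω
X_C = 1/(ωC) = 3.32 Ω
Parallel: admittances add. Y = 1/R + 1/(jωL) + jωC
Y = (0.0235 + j0.154) S
|Y| = 0.156 S → |Z| = 1/|Y| = 6.41 Ω, ∠Z = −∠Y = -81.3°

6.41 Ω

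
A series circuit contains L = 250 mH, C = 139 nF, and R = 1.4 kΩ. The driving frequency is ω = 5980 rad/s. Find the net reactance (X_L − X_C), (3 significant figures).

292 Ω

X_L = ωL = 1500 Ω
X_C = 1/(ωC) = 1200 Ω
X = 1500 − 1200 = 292 Ω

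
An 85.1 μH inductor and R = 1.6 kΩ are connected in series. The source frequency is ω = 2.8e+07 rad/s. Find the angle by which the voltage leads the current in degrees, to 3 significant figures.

X_L = ωL = 2380 Ω
Z = 1600 + j2380 Ω
|Z| = √(1600² + 2380²) = 2870 Ω
∠Z = arctan(2380/1600) = 56.1°

56.1°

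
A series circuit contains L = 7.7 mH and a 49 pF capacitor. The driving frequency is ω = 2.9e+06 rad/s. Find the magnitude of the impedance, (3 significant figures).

X_L = ωL = 22300 Ω
X_C = 1/(ωC) = 7040 Ω
Net reactance X = X_L − X_C = 15300 Ω
Z = j15300 Ω
|Z| = √(0² + 15300²) = 15300 Ω

15300 Ω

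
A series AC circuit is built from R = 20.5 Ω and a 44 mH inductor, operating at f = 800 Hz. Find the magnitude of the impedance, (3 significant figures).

222 Ω

ω = 2πf = 5027 rad/s
X_L = ωL = 221 Ω
Z = 20.5 + j221 Ω
|Z| = √(20.5² + 221²) = 222 Ω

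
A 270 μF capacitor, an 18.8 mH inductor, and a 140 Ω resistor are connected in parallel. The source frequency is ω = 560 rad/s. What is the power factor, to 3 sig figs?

X_L = ωL = 10.5 Ω
X_C = 1/(ωC) = 6.61 Ω
Parallel: admittances add. Y = 1/R + 1/(jωL) + jωC
Y = (0.00714 + j0.0562) S
|Y| = 0.0567 S → |Z| = 1/|Y| = 17.6 Ω, ∠Z = −∠Y = -82.8°
cos φ = cos(-82.8°) = 0.126

0.126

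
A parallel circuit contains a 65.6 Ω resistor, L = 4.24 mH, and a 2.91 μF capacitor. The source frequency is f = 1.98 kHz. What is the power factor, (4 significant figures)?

ω = 2πf = 12440 rad/s
X_L = ωL = 52.75 Ω
X_C = 1/(ωC) = 27.62 Ω
Parallel: admittances add. Y = 1/R + 1/(jωL) + jωC
Y = (0.01524 + j0.01724) S
|Y| = 0.02302 S → |Z| = 1/|Y| = 43.45 Ω, ∠Z = −∠Y = -48.52°
cos φ = cos(-48.52°) = 0.6623

0.6623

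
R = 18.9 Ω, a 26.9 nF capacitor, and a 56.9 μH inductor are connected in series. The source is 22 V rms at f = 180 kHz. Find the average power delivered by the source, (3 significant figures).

ω = 2πf = 1.131e+06 rad/s
X_L = ωL = 64.4 Ω
X_C = 1/(ωC) = 32.9 Ω
Net reactance X = X_L − X_C = 31.5 Ω
Z = 18.9 + j31.5 Ω
|Z| = √(18.9² + 31.5²) = 36.7 Ω
∠Z = arctan(31.5/18.9) = 59.0°
I = V/|Z| = 599 mA
P = VI cos φ = 22 × 0.599 × cos(59.0°) = 6.78 W

6.78 W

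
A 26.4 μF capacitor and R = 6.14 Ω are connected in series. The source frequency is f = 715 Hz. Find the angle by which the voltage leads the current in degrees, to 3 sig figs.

ω = 2πf = 4492 rad/s
X_C = 1/(ωC) = 8.43 Ω
Z = 6.14 − j8.43 Ω
|Z| = √(6.14² + 8.43²) = 10.4 Ω
∠Z = arctan(-8.43/6.14) = -53.9°

-53.9°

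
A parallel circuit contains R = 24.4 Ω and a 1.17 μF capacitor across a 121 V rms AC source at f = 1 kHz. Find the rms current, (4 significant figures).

ω = 2πf = 6283 rad/s
X_C = 1/(ωC) = 136.0 Ω
Parallel: admittances add. Y = 1/R + jωC
Y = (0.04098 + j0.007351) S
|Y| = 0.04164 S → |Z| = 1/|Y| = 24.02 Ω, ∠Z = −∠Y = -10.17°
I = V/|Z| = 121/24.02 = 5.038 A

5.038 A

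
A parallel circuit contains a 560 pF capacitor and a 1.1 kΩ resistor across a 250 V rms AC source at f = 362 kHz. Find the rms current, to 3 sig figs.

391 mA

ω = 2πf = 2.275e+06 rad/s
X_C = 1/(ωC) = 785 Ω
Parallel: admittances add. Y = 1/R + jωC
Y = (0.000909 + j0.00127) S
|Y| = 0.00156 S → |Z| = 1/|Y| = 639 Ω, ∠Z = −∠Y = -54.5°
I = V/|Z| = 250/639 = 391 mA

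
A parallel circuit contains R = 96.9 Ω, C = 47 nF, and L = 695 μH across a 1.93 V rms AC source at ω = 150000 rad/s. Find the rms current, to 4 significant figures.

20.51 mA

X_L = ωL = 104.2 Ω
X_C = 1/(ωC) = 141.8 Ω
Parallel: admittances add. Y = 1/R + 1/(jωL) + jωC
Y = (0.01032 − j0.002542) S
|Y| = 0.01063 S → |Z| = 1/|Y| = 94.09 Ω, ∠Z = −∠Y = 13.84°
I = V/|Z| = 1.93/94.09 = 20.51 mA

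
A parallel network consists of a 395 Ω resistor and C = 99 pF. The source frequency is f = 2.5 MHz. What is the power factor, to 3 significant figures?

0.852

ω = 2πf = 1.571e+07 rad/s
X_C = 1/(ωC) = 643 Ω
Parallel: admittances add. Y = 1/R + jωC
Y = (0.00253 + j0.00156) S
|Y| = 0.00297 S → |Z| = 1/|Y| = 337 Ω, ∠Z = −∠Y = -31.6°
cos φ = cos(-31.6°) = 0.852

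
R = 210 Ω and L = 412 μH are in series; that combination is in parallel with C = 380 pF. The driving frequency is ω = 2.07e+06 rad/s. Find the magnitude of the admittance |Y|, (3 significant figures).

419 μS

X_L = ωL = 853 Ω
X_C = 1/(ωC) = 1270 Ω
Branch 1 (R+jX_L): Z₁ = 210 + j853 Ω, |Z₁| = 878 Ω
Branch 2 (−jX_C): Z₂ = −j1270 Ω
Parallel: Z = Z₁Z₂/(Z₁+Z₂), |Z| = 2380 Ω, ∠Z = 49.5°
|Y| = 1/|Z| = 419 μS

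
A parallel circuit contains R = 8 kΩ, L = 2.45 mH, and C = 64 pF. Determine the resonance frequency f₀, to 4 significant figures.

401.9 kHz

ω₀ = 1/√(LC) = 1/√(0.00245 × 6.4e-11) = 2.525e+06 rad/s
f₀ = ω₀/(2π) = 401.9 kHz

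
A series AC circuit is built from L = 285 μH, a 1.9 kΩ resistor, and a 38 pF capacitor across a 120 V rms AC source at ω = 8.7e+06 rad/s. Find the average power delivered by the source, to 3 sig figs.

7.00 W

X_L = ωL = 2480 Ω
X_C = 1/(ωC) = 3020 Ω
Net reactance X = X_L − X_C = -545 Ω
Z = 1900 − j545 Ω
|Z| = √(1900² + 545²) = 1980 Ω
∠Z = arctan(-545/1900) = -16.0°
I = V/|Z| = 60.7 mA
P = VI cos φ = 120 × 0.0607 × cos(-16.0°) = 7.00 W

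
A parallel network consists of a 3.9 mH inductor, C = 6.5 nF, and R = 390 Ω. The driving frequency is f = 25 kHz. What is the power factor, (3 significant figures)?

ω = 2πf = 157100 rad/s
X_L = ωL = 613 Ω
X_C = 1/(ωC) = 979 Ω
Parallel: admittances add. Y = 1/R + 1/(jωL) + jωC
Y = (0.00256 − j0.000611) S
|Y| = 0.00264 S → |Z| = 1/|Y| = 379 Ω, ∠Z = −∠Y = 13.4°
cos φ = cos(13.4°) = 0.973

0.973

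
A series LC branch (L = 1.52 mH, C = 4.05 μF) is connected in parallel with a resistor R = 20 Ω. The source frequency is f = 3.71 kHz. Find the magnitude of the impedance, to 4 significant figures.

15.58 Ω

ω = 2πf = 23310 rad/s
X_L = ωL = 35.43 Ω
X_C = 1/(ωC) = 10.59 Ω
Branch 1: Z₁ = R = 20.00 Ω
Branch 2 (series LC): Z₂ = j(X_L − X_C) = j24.84 Ω
Parallel: Z = Z₁Z₂/(Z₁+Z₂), |Z| = 15.58 Ω, ∠Z = 38.84°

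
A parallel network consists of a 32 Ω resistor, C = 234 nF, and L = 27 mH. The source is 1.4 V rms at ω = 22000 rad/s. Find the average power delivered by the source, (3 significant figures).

61.2 mW

X_L = ωL = 594 Ω
X_C = 1/(ωC) = 194 Ω
Parallel: admittances add. Y = 1/R + 1/(jωL) + jωC
Y = (0.0312 + j0.00346) S
|Y| = 0.0314 S → |Z| = 1/|Y| = 31.8 Ω, ∠Z = −∠Y = -6.33°
I = V/|Z| = 44.0 mA
P = VI cos φ = 1.4 × 0.0440 × cos(-6.33°) = 61.2 mW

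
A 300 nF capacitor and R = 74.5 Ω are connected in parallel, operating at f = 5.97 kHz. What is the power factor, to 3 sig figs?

ω = 2πf = 37510 rad/s
X_C = 1/(ωC) = 88.9 Ω
Parallel: admittances add. Y = 1/R + jωC
Y = (0.0134 + j0.0113) S
|Y| = 0.0175 S → |Z| = 1/|Y| = 57.1 Ω, ∠Z = −∠Y = -40.0°
cos φ = cos(-40.0°) = 0.766

0.766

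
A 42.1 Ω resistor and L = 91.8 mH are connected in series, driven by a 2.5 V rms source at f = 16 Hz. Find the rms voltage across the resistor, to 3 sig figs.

ω = 2πf = 100.5 rad/s
X_L = ωL = 9.23 Ω
Z = 42.1 + j9.23 Ω
|Z| = √(42.1² + 9.23²) = 43.1 Ω
I = V/|Z| = 58.0 mA
V_R = I·|Z_R| = 0.0580 × 42.1 = 2.44 V

2.44 V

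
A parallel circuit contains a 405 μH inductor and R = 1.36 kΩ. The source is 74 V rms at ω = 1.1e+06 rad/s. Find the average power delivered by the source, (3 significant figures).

X_L = ωL = 446 Ω
Parallel: admittances add. Y = 1/R + 1/(jωL)
Y = (0.000735 − j0.00224) S
|Y| = 0.00236 S → |Z| = 1/|Y| = 423 Ω, ∠Z = −∠Y = 71.9°
I = V/|Z| = 175 mA
P = VI cos φ = 74 × 0.175 × cos(71.9°) = 4.03 W

4.03 W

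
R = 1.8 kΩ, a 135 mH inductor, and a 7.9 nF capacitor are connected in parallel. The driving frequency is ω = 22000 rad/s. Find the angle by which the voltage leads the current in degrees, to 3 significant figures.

16.3°

X_L = ωL = 2970 Ω
X_C = 1/(ωC) = 5750 Ω
Parallel: admittances add. Y = 1/R + 1/(jωL) + jωC
Y = (0.000556 − j0.000163) S
|Y| = 0.000579 S → |Z| = 1/|Y| = 1730 Ω, ∠Z = −∠Y = 16.3°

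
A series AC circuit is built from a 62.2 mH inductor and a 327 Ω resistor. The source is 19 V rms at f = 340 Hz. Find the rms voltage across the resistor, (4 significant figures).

17.60 V

ω = 2πf = 2136 rad/s
X_L = ωL = 132.9 Ω
Z = 327.0 + j132.9 Ω
|Z| = √(327.0² + 132.9²) = 353.0 Ω
I = V/|Z| = 53.83 mA
V_R = I·|Z_R| = 0.05383 × 327.0 = 17.60 V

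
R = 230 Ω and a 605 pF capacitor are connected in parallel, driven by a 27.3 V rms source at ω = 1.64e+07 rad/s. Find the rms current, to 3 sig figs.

296 mA

X_C = 1/(ωC) = 101 Ω
Parallel: admittances add. Y = 1/R + jωC
Y = (0.00435 + j0.00992) S
|Y| = 0.0108 S → |Z| = 1/|Y| = 92.3 Ω, ∠Z = −∠Y = -66.3°
I = V/|Z| = 27.3/92.3 = 296 mA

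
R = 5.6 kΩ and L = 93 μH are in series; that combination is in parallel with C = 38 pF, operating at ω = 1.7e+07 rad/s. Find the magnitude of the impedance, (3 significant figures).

X_L = ωL = 1580 Ω
X_C = 1/(ωC) = 1550 Ω
Branch 1 (R+jX_L): Z₁ = 5600 + j1580 Ω, |Z₁| = 5820 Ω
Branch 2 (−jX_C): Z₂ = −j1550 Ω
Parallel: Z = Z₁Z₂/(Z₁+Z₂), |Z| = 1610 Ω, ∠Z = -74.6°

1610 Ω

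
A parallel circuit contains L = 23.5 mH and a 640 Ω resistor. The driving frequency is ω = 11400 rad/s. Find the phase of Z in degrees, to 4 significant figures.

67.29°

X_L = ωL = 267.9 Ω
Parallel: admittances add. Y = 1/R + 1/(jωL)
Y = (0.001563 − j0.003733) S
|Y| = 0.004047 S → |Z| = 1/|Y| = 247.1 Ω, ∠Z = −∠Y = 67.29°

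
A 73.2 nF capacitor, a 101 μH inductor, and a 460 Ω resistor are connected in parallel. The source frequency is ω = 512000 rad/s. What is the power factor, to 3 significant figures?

X_L = ωL = 51.7 Ω
X_C = 1/(ωC) = 26.7 Ω
Parallel: admittances add. Y = 1/R + 1/(jωL) + jωC
Y = (0.00217 + j0.0181) S
|Y| = 0.0183 S → |Z| = 1/|Y| = 54.7 Ω, ∠Z = −∠Y = -83.2°
cos φ = cos(-83.2°) = 0.119

0.119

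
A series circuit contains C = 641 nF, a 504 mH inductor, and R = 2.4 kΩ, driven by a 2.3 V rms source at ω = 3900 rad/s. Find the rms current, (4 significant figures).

802.7 μA

X_L = ωL = 1966 Ω
X_C = 1/(ωC) = 400.0 Ω
Net reactance X = X_L − X_C = 1566 Ω
Z = 2400 + j1566 Ω
|Z| = √(2400² + 1566²) = 2865 Ω
I = V/|Z| = 2.3/2865 = 802.7 μA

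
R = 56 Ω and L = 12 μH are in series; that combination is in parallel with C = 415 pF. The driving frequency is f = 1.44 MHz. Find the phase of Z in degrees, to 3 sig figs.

ω = 2πf = 9.048e+06 rad/s
X_L = ωL = 109 Ω
X_C = 1/(ωC) = 266 Ω
Branch 1 (R+jX_L): Z₁ = 56.0 + j109 Ω, |Z₁| = 122 Ω
Branch 2 (−jX_C): Z₂ = −j266 Ω
Parallel: Z = Z₁Z₂/(Z₁+Z₂), |Z| = 194 Ω, ∠Z = 43.2°

43.2°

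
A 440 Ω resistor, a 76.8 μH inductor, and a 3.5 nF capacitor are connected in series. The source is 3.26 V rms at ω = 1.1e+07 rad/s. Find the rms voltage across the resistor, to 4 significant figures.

X_L = ωL = 844.8 Ω
X_C = 1/(ωC) = 25.97 Ω
Net reactance X = X_L − X_C = 818.8 Ω
Z = 440.0 + j818.8 Ω
|Z| = √(440.0² + 818.8²) = 929.6 Ω
I = V/|Z| = 3.507 mA
V_R = I·|Z_R| = 0.003507 × 440.0 = 1.543 V

1.543 V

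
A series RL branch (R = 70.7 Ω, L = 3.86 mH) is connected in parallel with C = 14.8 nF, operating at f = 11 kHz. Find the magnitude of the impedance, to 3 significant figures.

378 Ω

ω = 2πf = 69120 rad/s
X_L = ωL = 267 Ω
X_C = 1/(ωC) = 978 Ω
Branch 1 (R+jX_L): Z₁ = 70.7 + j267 Ω, |Z₁| = 276 Ω
Branch 2 (−jX_C): Z₂ = −j978 Ω
Parallel: Z = Z₁Z₂/(Z₁+Z₂), |Z| = 378 Ω, ∠Z = 69.5°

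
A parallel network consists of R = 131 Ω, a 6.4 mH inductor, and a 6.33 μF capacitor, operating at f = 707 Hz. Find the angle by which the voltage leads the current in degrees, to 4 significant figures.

ω = 2πf = 4442 rad/s
X_L = ωL = 28.43 Ω
X_C = 1/(ωC) = 35.56 Ω
Parallel: admittances add. Y = 1/R + 1/(jωL) + jωC
Y = (0.007634 − j0.007055) S
|Y| = 0.01039 S → |Z| = 1/|Y| = 96.21 Ω, ∠Z = −∠Y = 42.74°

42.74°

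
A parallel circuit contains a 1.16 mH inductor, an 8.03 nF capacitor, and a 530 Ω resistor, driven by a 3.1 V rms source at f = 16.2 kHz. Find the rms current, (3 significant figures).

24.4 mA

ω = 2πf = 101800 rad/s
X_L = ωL = 118 Ω
X_C = 1/(ωC) = 1220 Ω
Parallel: admittances add. Y = 1/R + 1/(jωL) + jωC
Y = (0.00189 − j0.00765) S
|Y| = 0.00788 S → |Z| = 1/|Y| = 127 Ω, ∠Z = −∠Y = 76.1°
I = V/|Z| = 3.1/127 = 24.4 mA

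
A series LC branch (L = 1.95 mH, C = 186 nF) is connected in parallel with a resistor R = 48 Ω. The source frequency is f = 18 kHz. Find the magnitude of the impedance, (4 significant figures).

46.25 Ω

ω = 2πf = 113100 rad/s
X_L = ωL = 220.5 Ω
X_C = 1/(ωC) = 47.54 Ω
Branch 1: Z₁ = R = 48.00 Ω
Branch 2 (series LC): Z₂ = j(X_L − X_C) = j173.0 Ω
Parallel: Z = Z₁Z₂/(Z₁+Z₂), |Z| = 46.25 Ω, ∠Z = 15.51°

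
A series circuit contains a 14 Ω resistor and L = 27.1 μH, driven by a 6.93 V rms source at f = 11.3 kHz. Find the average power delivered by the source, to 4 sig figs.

3.367 W

ω = 2πf = 71000 rad/s
X_L = ωL = 1.924 Ω
Z = 14.00 + j1.924 Ω
|Z| = √(14.00² + 1.924²) = 14.13 Ω
∠Z = arctan(1.924/14.00) = 7.825°
I = V/|Z| = 490.4 mA
P = VI cos φ = 6.93 × 0.4904 × cos(7.825°) = 3.367 W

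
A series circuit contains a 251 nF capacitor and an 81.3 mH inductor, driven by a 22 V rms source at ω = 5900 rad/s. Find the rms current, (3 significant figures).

112 mA

X_L = ωL = 480 Ω
X_C = 1/(ωC) = 675 Ω
Net reactance X = X_L − X_C = -196 Ω
Z = − j196 Ω
|Z| = √(0² + 196²) = 196 Ω
I = V/|Z| = 22/196 = 112 mA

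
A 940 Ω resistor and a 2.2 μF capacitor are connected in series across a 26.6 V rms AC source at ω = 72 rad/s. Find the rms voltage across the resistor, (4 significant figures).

3.917 V

X_C = 1/(ωC) = 6313 Ω
Z = 940.0 − j6313 Ω
|Z| = √(940.0² + 6313²) = 6383 Ω
I = V/|Z| = 4.167 mA
V_R = I·|Z_R| = 0.004167 × 940.0 = 3.917 V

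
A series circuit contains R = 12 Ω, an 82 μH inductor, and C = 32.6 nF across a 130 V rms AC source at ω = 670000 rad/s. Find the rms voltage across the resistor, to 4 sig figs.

X_L = ωL = 54.94 Ω
X_C = 1/(ωC) = 45.78 Ω
Net reactance X = X_L − X_C = 9.157 Ω
Z = 12.00 + j9.157 Ω
|Z| = √(12.00² + 9.157²) = 15.09 Ω
I = V/|Z| = 8.612 A
V_R = I·|Z_R| = 8.612 × 12.00 = 103.3 V

103.3 V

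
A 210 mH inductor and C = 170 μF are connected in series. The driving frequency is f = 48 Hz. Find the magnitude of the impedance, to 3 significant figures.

ω = 2πf = 301.6 rad/s
X_L = ωL = 63.3 Ω
X_C = 1/(ωC) = 19.5 Ω
Net reactance X = X_L − X_C = 43.8 Ω
Z = j43.8 Ω
|Z| = √(0² + 43.8²) = 43.8 Ω

43.8 Ω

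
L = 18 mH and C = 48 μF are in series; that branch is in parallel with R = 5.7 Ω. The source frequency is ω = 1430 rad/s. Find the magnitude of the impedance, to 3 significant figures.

5.08 Ω

X_L = ωL = 25.7 Ω
X_C = 1/(ωC) = 14.6 Ω
Branch 1: Z₁ = R = 5.70 Ω
Branch 2 (series LC): Z₂ = j(X_L − X_C) = j11.2 Ω
Parallel: Z = Z₁Z₂/(Z₁+Z₂), |Z| = 5.08 Ω, ∠Z = 27.0°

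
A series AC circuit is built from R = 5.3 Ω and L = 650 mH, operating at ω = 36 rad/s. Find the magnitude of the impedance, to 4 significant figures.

23.99 Ω

X_L = ωL = 23.40 Ω
Z = 5.300 + j23.40 Ω
|Z| = √(5.300² + 23.40²) = 23.99 Ω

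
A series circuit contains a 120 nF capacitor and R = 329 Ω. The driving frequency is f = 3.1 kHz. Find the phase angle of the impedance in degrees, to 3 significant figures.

-52.4°

ω = 2πf = 19480 rad/s
X_C = 1/(ωC) = 428 Ω
Z = 329 − j428 Ω
|Z| = √(329² + 428²) = 540 Ω
∠Z = arctan(-428/329) = -52.4°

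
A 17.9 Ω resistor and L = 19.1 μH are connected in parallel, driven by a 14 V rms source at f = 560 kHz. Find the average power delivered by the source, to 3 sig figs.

10.9 W

ω = 2πf = 3.519e+06 rad/s
X_L = ωL = 67.2 Ω
Parallel: admittances add. Y = 1/R + 1/(jωL)
Y = (0.0559 − j0.0149) S
|Y| = 0.0578 S → |Z| = 1/|Y| = 17.3 Ω, ∠Z = −∠Y = 14.9°
I = V/|Z| = 809 mA
P = VI cos φ = 14 × 0.809 × cos(14.9°) = 10.9 W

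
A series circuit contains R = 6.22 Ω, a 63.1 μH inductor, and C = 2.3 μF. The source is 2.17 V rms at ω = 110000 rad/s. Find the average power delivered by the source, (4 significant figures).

615.1 mW

X_L = ωL = 6.941 Ω
X_C = 1/(ωC) = 3.953 Ω
Net reactance X = X_L − X_C = 2.988 Ω
Z = 6.220 + j2.988 Ω
|Z| = √(6.220² + 2.988²) = 6.901 Ω
∠Z = arctan(2.988/6.220) = 25.66°
I = V/|Z| = 314.5 mA
P = VI cos φ = 2.17 × 0.3145 × cos(25.66°) = 615.1 mW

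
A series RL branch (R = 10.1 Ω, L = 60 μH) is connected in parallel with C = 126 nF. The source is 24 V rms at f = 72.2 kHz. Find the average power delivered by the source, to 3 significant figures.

ω = 2πf = 453600 rad/s
X_L = ωL = 27.2 Ω
X_C = 1/(ωC) = 17.5 Ω
Branch 1 (R+jX_L): Z₁ = 10.1 + j27.2 Ω, |Z₁| = 29.0 Ω
Branch 2 (−jX_C): Z₂ = −j17.5 Ω
Parallel: Z = Z₁Z₂/(Z₁+Z₂), |Z| = 36.2 Ω, ∠Z = -64.3°
I = V/|Z| = 662 mA
P = VI cos φ = 24 × 0.662 × cos(-64.3°) = 6.90 W

6.90 W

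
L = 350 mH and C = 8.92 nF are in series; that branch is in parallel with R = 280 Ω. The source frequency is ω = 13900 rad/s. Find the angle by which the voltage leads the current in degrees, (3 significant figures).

-5.00°

X_L = ωL = 4860 Ω
X_C = 1/(ωC) = 8070 Ω
Branch 1: Z₁ = R = 280 Ω
Branch 2 (series LC): Z₂ = j(X_L − X_C) = −j3200 Ω
Parallel: Z = Z₁Z₂/(Z₁+Z₂), |Z| = 279 Ω, ∠Z = -5.00°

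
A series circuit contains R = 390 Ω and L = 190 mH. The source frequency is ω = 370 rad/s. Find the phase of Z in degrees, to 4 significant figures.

10.22°

X_L = ωL = 70.30 Ω
Z = 390.0 + j70.30 Ω
|Z| = √(390.0² + 70.30²) = 396.3 Ω
∠Z = arctan(70.30/390.0) = 10.22°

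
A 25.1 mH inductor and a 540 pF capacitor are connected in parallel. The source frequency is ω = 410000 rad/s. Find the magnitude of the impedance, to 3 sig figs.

8050 Ω

X_L = ωL = 10300 Ω
X_C = 1/(ωC) = 4520 Ω
Parallel: admittances add. Y = 1/(jωL) + jωC
Y = (0 + j0.000124) S
|Y| = 0.000124 S → |Z| = 1/|Y| = 8050 Ω, ∠Z = −∠Y = -90.0°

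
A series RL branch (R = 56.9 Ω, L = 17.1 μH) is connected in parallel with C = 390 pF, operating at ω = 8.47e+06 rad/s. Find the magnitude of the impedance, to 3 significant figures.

X_L = ωL = 145 Ω
X_C = 1/(ωC) = 303 Ω
Branch 1 (R+jX_L): Z₁ = 56.9 + j145 Ω, |Z₁| = 156 Ω
Branch 2 (−jX_C): Z₂ = −j303 Ω
Parallel: Z = Z₁Z₂/(Z₁+Z₂), |Z| = 281 Ω, ∠Z = 48.7°

281 Ω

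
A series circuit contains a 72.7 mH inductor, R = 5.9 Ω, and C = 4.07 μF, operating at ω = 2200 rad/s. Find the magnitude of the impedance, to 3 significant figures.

48.6 Ω

X_L = ωL = 160 Ω
X_C = 1/(ωC) = 112 Ω
Net reactance X = X_L − X_C = 48.3 Ω
Z = 5.90 + j48.3 Ω
|Z| = √(5.90² + 48.3²) = 48.6 Ω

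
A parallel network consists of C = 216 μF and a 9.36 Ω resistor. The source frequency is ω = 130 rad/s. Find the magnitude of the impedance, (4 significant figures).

9.053 Ω

X_C = 1/(ωC) = 35.61 Ω
Parallel: admittances add. Y = 1/R + jωC
Y = (0.1068 + j0.02808) S
|Y| = 0.1105 S → |Z| = 1/|Y| = 9.053 Ω, ∠Z = −∠Y = -14.73°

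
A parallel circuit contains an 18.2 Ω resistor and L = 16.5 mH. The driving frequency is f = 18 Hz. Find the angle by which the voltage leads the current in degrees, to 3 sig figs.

84.1°

ω = 2πf = 113.1 rad/s
X_L = ωL = 1.87 Ω
Parallel: admittances add. Y = 1/R + 1/(jωL)
Y = (0.0549 − j0.536) S
|Y| = 0.539 S → |Z| = 1/|Y| = 1.86 Ω, ∠Z = −∠Y = 84.1°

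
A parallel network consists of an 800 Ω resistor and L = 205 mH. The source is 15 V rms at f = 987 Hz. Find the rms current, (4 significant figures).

22.15 mA

ω = 2πf = 6202 rad/s
X_L = ωL = 1271 Ω
Parallel: admittances add. Y = 1/R + 1/(jωL)
Y = (0.001250 − j0.0007866) S
|Y| = 0.001477 S → |Z| = 1/|Y| = 677.1 Ω, ∠Z = −∠Y = 32.18°
I = V/|Z| = 15/677.1 = 22.15 mA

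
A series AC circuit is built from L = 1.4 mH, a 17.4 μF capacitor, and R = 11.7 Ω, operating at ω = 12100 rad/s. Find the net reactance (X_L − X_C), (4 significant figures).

12.19 Ω

X_L = ωL = 16.94 Ω
X_C = 1/(ωC) = 4.750 Ω
X = 16.94 − 4.750 = 12.19 Ω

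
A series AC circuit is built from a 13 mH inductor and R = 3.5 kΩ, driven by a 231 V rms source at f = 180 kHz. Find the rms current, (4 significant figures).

15.28 mA

ω = 2πf = 1.131e+06 rad/s
X_L = ωL = 14700 Ω
Z = 3500 + j14700 Ω
|Z| = √(3500² + 14700²) = 15110 Ω
I = V/|Z| = 231/15110 = 15.28 mA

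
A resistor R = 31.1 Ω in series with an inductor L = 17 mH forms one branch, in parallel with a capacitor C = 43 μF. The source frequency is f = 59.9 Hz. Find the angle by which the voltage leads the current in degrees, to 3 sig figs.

ω = 2πf = 376.4 rad/s
X_L = ωL = 6.40 Ω
X_C = 1/(ωC) = 61.8 Ω
Branch 1 (R+jX_L): Z₁ = 31.1 + j6.40 Ω, |Z₁| = 31.8 Ω
Branch 2 (−jX_C): Z₂ = −j61.8 Ω
Parallel: Z = Z₁Z₂/(Z₁+Z₂), |Z| = 30.9 Ω, ∠Z = -17.7°

-17.7°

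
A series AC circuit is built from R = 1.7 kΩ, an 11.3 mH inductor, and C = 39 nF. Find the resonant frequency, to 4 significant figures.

ω₀ = 1/√(LC) = 1/√(0.0113 × 3.9e-08) = 47640 rad/s
f₀ = ω₀/(2π) = 7.581 kHz

7.581 kHz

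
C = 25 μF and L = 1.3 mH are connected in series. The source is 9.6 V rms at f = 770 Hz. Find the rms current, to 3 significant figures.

4.85 A

ω = 2πf = 4838 rad/s
X_L = ωL = 6.29 Ω
X_C = 1/(ωC) = 8.27 Ω
Net reactance X = X_L − X_C = -1.98 Ω
Z = − j1.98 Ω
|Z| = √(0² + 1.98²) = 1.98 Ω
I = V/|Z| = 9.6/1.98 = 4.85 A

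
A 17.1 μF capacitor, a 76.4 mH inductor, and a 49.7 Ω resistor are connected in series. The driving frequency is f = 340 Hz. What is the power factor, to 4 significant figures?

ω = 2πf = 2136 rad/s
X_L = ωL = 163.2 Ω
X_C = 1/(ωC) = 27.37 Ω
Net reactance X = X_L − X_C = 135.8 Ω
Z = 49.70 + j135.8 Ω
|Z| = √(49.70² + 135.8²) = 144.6 Ω
∠Z = arctan(135.8/49.70) = 69.90°
cos φ = cos(69.90°) = 0.3436

0.3436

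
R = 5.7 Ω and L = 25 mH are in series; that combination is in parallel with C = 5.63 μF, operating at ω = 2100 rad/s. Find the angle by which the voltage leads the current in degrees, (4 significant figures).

73.73°

X_L = ωL = 52.50 Ω
X_C = 1/(ωC) = 84.58 Ω
Branch 1 (R+jX_L): Z₁ = 5.700 + j52.50 Ω, |Z₁| = 52.81 Ω
Branch 2 (−jX_C): Z₂ = −j84.58 Ω
Parallel: Z = Z₁Z₂/(Z₁+Z₂), |Z| = 137.1 Ω, ∠Z = 73.73°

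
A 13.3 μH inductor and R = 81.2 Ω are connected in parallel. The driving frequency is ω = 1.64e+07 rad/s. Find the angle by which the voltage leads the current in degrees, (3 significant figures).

20.4°

X_L = ωL = 218 Ω
Parallel: admittances add. Y = 1/R + 1/(jωL)
Y = (0.0123 − j0.00458) S
|Y| = 0.0131 S → |Z| = 1/|Y| = 76.1 Ω, ∠Z = −∠Y = 20.4°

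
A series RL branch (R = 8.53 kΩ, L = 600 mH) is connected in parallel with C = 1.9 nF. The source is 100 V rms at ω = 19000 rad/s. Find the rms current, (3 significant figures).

4.66 mA

X_L = ωL = 11400 Ω
X_C = 1/(ωC) = 27700 Ω
Branch 1 (R+jX_L): Z₁ = 8530 + j11400 Ω, |Z₁| = 14200 Ω
Branch 2 (−jX_C): Z₂ = −j27700 Ω
Parallel: Z = Z₁Z₂/(Z₁+Z₂), |Z| = 21400 Ω, ∠Z = 25.6°
I = V/|Z| = 100/21400 = 4.66 mA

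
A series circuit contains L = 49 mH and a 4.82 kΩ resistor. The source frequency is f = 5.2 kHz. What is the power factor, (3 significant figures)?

0.949

ω = 2πf = 32670 rad/s
X_L = ωL = 1600 Ω
Z = 4820 + j1600 Ω
|Z| = √(4820² + 1600²) = 5080 Ω
∠Z = arctan(1600/4820) = 18.4°
cos φ = cos(18.4°) = 0.949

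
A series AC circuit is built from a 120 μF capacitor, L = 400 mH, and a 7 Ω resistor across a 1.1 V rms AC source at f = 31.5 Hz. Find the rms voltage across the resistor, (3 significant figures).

0.204 V

ω = 2πf = 197.9 rad/s
X_L = ωL = 79.2 Ω
X_C = 1/(ωC) = 42.1 Ω
Net reactance X = X_L − X_C = 37.1 Ω
Z = 7.00 + j37.1 Ω
|Z| = √(7.00² + 37.1²) = 37.7 Ω
I = V/|Z| = 29.2 mA
V_R = I·|Z_R| = 0.0292 × 7.00 = 0.204 V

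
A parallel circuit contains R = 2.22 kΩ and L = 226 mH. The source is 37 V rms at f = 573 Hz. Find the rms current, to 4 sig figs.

48.43 mA

ω = 2πf = 3600 rad/s
X_L = ωL = 813.7 Ω
Parallel: admittances add. Y = 1/R + 1/(jωL)
Y = (0.0004505 − j0.001229) S
|Y| = 0.001309 S → |Z| = 1/|Y| = 764.0 Ω, ∠Z = −∠Y = 69.87°
I = V/|Z| = 37/764.0 = 48.43 mA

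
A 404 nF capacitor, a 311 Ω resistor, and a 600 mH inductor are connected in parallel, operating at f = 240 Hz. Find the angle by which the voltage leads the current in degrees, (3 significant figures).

8.77°

ω = 2πf = 1508 rad/s
X_L = ωL = 905 Ω
X_C = 1/(ωC) = 1640 Ω
Parallel: admittances add. Y = 1/R + 1/(jωL) + jωC
Y = (0.00322 − j0.000496) S
|Y| = 0.00325 S → |Z| = 1/|Y| = 307 Ω, ∠Z = −∠Y = 8.77°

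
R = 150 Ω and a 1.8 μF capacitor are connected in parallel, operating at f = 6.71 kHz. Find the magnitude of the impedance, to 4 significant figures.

ω = 2πf = 42160 rad/s
X_C = 1/(ωC) = 13.18 Ω
Parallel: admittances add. Y = 1/R + jωC
Y = (0.006667 + j0.07589) S
|Y| = 0.07618 S → |Z| = 1/|Y| = 13.13 Ω, ∠Z = −∠Y = -84.98°

13.13 Ω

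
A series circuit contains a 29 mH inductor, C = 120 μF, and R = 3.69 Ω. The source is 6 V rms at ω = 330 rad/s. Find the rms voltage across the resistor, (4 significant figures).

1.374 V

X_L = ωL = 9.570 Ω
X_C = 1/(ωC) = 25.25 Ω
Net reactance X = X_L − X_C = -15.68 Ω
Z = 3.690 − j15.68 Ω
|Z| = √(3.690² + 15.68²) = 16.11 Ω
I = V/|Z| = 372.4 mA
V_R = I·|Z_R| = 0.3724 × 3.690 = 1.374 V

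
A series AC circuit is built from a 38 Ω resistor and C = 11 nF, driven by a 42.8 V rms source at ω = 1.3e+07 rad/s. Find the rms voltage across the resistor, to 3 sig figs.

X_C = 1/(ωC) = 6.99 Ω
Z = 38.0 − j6.99 Ω
|Z| = √(38.0² + 6.99²) = 38.6 Ω
I = V/|Z| = 1.11 A
V_R = I·|Z_R| = 1.11 × 38.0 = 42.1 V

42.1 V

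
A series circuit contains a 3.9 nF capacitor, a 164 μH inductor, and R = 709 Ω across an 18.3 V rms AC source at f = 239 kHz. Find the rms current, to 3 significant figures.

25.7 mA

ω = 2πf = 1.502e+06 rad/s
X_L = ωL = 246 Ω
X_C = 1/(ωC) = 171 Ω
Net reactance X = X_L − X_C = 75.5 Ω
Z = 709 + j75.5 Ω
|Z| = √(709² + 75.5²) = 713 Ω
I = V/|Z| = 18.3/713 = 25.7 mA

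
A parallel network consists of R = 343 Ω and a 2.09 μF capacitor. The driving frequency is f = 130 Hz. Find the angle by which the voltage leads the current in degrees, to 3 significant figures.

ω = 2πf = 816.8 rad/s
X_C = 1/(ωC) = 586 Ω
Parallel: admittances add. Y = 1/R + jωC
Y = (0.00292 + j0.00171) S
|Y| = 0.00338 S → |Z| = 1/|Y| = 296 Ω, ∠Z = −∠Y = -30.4°

-30.4°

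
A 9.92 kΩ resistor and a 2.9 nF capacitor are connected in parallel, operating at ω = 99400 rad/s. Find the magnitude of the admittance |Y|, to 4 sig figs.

X_C = 1/(ωC) = 3469 Ω
Parallel: admittances add. Y = 1/R + jωC
Y = (0.0001008 + j0.0002883) S
|Y| = 0.0003054 S → |Z| = 1/|Y| = 3275 Ω, ∠Z = −∠Y = -70.72°

305.4 μS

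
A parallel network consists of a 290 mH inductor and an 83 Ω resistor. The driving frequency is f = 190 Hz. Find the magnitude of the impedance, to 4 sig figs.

ω = 2πf = 1194 rad/s
X_L = ωL = 346.2 Ω
Parallel: admittances add. Y = 1/R + 1/(jωL)
Y = (0.01205 − j0.002888) S
|Y| = 0.01239 S → |Z| = 1/|Y| = 80.71 Ω, ∠Z = −∠Y = 13.48°

80.71 Ω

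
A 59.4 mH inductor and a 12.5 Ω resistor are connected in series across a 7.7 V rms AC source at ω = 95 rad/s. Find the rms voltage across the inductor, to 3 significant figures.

3.17 V

X_L = ωL = 5.64 Ω
Z = 12.5 + j5.64 Ω
|Z| = √(12.5² + 5.64²) = 13.7 Ω
I = V/|Z| = 561 mA
V_L = I·|Z_L| = 0.561 × 5.64 = 3.17 V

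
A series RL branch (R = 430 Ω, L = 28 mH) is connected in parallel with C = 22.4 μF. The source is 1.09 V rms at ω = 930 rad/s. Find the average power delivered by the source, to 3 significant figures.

2.75 mW

X_L = ωL = 26.0 Ω
X_C = 1/(ωC) = 48.0 Ω
Branch 1 (R+jX_L): Z₁ = 430 + j26.0 Ω, |Z₁| = 431 Ω
Branch 2 (−jX_C): Z₂ = −j48.0 Ω
Parallel: Z = Z₁Z₂/(Z₁+Z₂), |Z| = 48.0 Ω, ∠Z = -83.6°
I = V/|Z| = 22.7 mA
P = VI cos φ = 1.09 × 0.0227 × cos(-83.6°) = 2.75 mW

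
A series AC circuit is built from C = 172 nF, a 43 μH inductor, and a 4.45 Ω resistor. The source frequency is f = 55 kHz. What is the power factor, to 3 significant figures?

ω = 2πf = 345600 rad/s
X_L = ωL = 14.9 Ω
X_C = 1/(ωC) = 16.8 Ω
Net reactance X = X_L − X_C = -1.96 Ω
Z = 4.45 − j1.96 Ω
|Z| = √(4.45² + 1.96²) = 4.86 Ω
∠Z = arctan(-1.96/4.45) = -23.8°
cos φ = cos(-23.8°) = 0.915

0.915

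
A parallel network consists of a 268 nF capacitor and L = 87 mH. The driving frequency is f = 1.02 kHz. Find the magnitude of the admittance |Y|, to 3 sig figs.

ω = 2πf = 6409 rad/s
X_L = ωL = 558 Ω
X_C = 1/(ωC) = 582 Ω
Parallel: admittances add. Y = 1/(jωL) + jωC
Y = (0 − j7.59e-05) S
|Y| = 7.59e-05 S → |Z| = 1/|Y| = 13200 Ω, ∠Z = −∠Y = 90.0°

75.9 μS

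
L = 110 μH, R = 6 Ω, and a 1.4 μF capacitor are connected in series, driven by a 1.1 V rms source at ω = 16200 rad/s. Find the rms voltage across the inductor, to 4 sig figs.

0.04587 V

X_L = ωL = 1.782 Ω
X_C = 1/(ωC) = 44.09 Ω
Net reactance X = X_L − X_C = -42.31 Ω
Z = 6.000 − j42.31 Ω
|Z| = √(6.000² + 42.31²) = 42.73 Ω
I = V/|Z| = 25.74 mA
V_L = I·|Z_L| = 0.02574 × 1.782 = 0.04587 V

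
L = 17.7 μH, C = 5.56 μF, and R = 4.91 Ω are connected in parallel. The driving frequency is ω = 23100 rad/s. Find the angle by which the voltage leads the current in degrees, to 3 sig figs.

85.0°

X_L = ωL = 0.409 Ω
X_C = 1/(ωC) = 7.79 Ω
Parallel: admittances add. Y = 1/R + 1/(jωL) + jωC
Y = (0.204 − j2.32) S
|Y| = 2.33 S → |Z| = 1/|Y| = 0.430 Ω, ∠Z = −∠Y = 85.0°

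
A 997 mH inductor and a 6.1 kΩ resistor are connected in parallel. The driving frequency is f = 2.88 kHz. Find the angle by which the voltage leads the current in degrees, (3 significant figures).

ω = 2πf = 18100 rad/s
X_L = ωL = 18000 Ω
Parallel: admittances add. Y = 1/R + 1/(jωL)
Y = (0.000164 − j5.54e-05) S
|Y| = 0.000173 S → |Z| = 1/|Y| = 5780 Ω, ∠Z = −∠Y = 18.7°

18.7°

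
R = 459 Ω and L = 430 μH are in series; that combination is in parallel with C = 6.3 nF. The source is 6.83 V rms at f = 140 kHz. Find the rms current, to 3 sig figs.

ω = 2πf = 879600 rad/s
X_L = ωL = 378 Ω
X_C = 1/(ωC) = 180 Ω
Branch 1 (R+jX_L): Z₁ = 459 + j378 Ω, |Z₁| = 595 Ω
Branch 2 (−jX_C): Z₂ = −j180 Ω
Parallel: Z = Z₁Z₂/(Z₁+Z₂), |Z| = 215 Ω, ∠Z = -73.8°
I = V/|Z| = 6.83/215 = 31.8 mA

31.8 mA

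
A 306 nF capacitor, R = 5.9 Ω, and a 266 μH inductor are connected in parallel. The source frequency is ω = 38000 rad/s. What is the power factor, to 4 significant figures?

0.8890

X_L = ωL = 10.11 Ω
X_C = 1/(ωC) = 86.00 Ω
Parallel: admittances add. Y = 1/R + 1/(jωL) + jωC
Y = (0.1695 − j0.08730) S
|Y| = 0.1907 S → |Z| = 1/|Y| = 5.245 Ω, ∠Z = −∠Y = 27.25°
cos φ = cos(27.25°) = 0.8890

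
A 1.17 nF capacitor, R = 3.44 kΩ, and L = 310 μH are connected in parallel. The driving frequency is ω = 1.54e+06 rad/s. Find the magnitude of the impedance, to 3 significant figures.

X_L = ωL = 477 Ω
X_C = 1/(ωC) = 555 Ω
Parallel: admittances add. Y = 1/R + 1/(jωL) + jωC
Y = (0.000291 − j0.000293) S
|Y| = 0.000413 S → |Z| = 1/|Y| = 2420 Ω, ∠Z = −∠Y = 45.2°

2420 Ω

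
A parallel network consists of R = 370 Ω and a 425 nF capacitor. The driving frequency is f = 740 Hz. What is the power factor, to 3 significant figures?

0.807

ω = 2πf = 4650 rad/s
X_C = 1/(ωC) = 506 Ω
Parallel: admittances add. Y = 1/R + jωC
Y = (0.00270 + j0.00198) S
|Y| = 0.00335 S → |Z| = 1/|Y| = 299 Ω, ∠Z = −∠Y = -36.2°
cos φ = cos(-36.2°) = 0.807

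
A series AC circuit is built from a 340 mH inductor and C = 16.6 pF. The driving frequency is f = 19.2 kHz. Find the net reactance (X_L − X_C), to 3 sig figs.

-458000 Ω

ω = 2πf = 120600 rad/s
X_L = ωL = 41000 Ω
X_C = 1/(ωC) = 499000 Ω
X = 41000 − 499000 = -458000 Ω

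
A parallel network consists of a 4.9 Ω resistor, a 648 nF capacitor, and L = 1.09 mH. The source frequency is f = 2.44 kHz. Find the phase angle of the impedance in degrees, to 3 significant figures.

ω = 2πf = 15330 rad/s
X_L = ωL = 16.7 Ω
X_C = 1/(ωC) = 101 Ω
Parallel: admittances add. Y = 1/R + 1/(jωL) + jωC
Y = (0.204 − j0.0499) S
|Y| = 0.210 S → |Z| = 1/|Y| = 4.76 Ω, ∠Z = −∠Y = 13.7°

13.7°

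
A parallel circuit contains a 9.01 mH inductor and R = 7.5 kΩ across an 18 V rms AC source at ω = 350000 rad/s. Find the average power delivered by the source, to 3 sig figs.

X_L = ωL = 3150 Ω
Parallel: admittances add. Y = 1/R + 1/(jωL)
Y = (0.000133 − j0.000317) S
|Y| = 0.000344 S → |Z| = 1/|Y| = 2910 Ω, ∠Z = −∠Y = 67.2°
I = V/|Z| = 6.19 mA
P = VI cos φ = 18 × 0.00619 × cos(67.2°) = 43.2 mW

43.2 mW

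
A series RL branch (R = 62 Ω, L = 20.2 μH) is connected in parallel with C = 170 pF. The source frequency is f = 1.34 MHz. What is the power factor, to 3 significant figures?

ω = 2πf = 8.419e+06 rad/s
X_L = ωL = 170 Ω
X_C = 1/(ωC) = 699 Ω
Branch 1 (R+jX_L): Z₁ = 62.0 + j170 Ω, |Z₁| = 181 Ω
Branch 2 (−jX_C): Z₂ = −j699 Ω
Parallel: Z = Z₁Z₂/(Z₁+Z₂), |Z| = 238 Ω, ∠Z = 63.3°
cos φ = cos(63.3°) = 0.450

0.450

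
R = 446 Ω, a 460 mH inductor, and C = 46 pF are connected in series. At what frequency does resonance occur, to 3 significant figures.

34.6 kHz

ω₀ = 1/√(LC) = 1/√(0.46 × 4.6e-11) = 217400 rad/s
f₀ = ω₀/(2π) = 34.6 kHz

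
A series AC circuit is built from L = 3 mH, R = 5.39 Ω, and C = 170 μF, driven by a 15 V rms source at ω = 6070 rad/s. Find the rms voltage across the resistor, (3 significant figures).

4.48 V

X_L = ωL = 18.2 Ω
X_C = 1/(ωC) = 0.969 Ω
Net reactance X = X_L − X_C = 17.2 Ω
Z = 5.39 + j17.2 Ω
|Z| = √(5.39² + 17.2²) = 18.1 Ω
I = V/|Z| = 830 mA
V_R = I·|Z_R| = 0.830 × 5.39 = 4.48 V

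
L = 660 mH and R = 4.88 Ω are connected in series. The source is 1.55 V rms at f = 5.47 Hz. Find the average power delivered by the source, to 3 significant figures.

ω = 2πf = 34.37 rad/s
X_L = ωL = 22.7 Ω
Z = 4.88 + j22.7 Ω
|Z| = √(4.88² + 22.7²) = 23.2 Ω
∠Z = arctan(22.7/4.88) = 77.9°
I = V/|Z| = 66.8 mA
P = VI cos φ = 1.55 × 0.0668 × cos(77.9°) = 21.8 mW

21.8 mW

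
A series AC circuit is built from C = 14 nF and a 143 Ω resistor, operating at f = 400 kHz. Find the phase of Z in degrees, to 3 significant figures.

ω = 2πf = 2.513e+06 rad/s
X_C = 1/(ωC) = 28.4 Ω
Z = 143 − j28.4 Ω
|Z| = √(143² + 28.4²) = 146 Ω
∠Z = arctan(-28.4/143) = -11.2°

-11.2°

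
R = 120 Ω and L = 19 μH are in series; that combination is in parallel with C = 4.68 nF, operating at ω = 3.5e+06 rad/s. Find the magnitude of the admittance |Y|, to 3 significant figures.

X_L = ωL = 66.5 Ω
X_C = 1/(ωC) = 61.1 Ω
Branch 1 (R+jX_L): Z₁ = 120 + j66.5 Ω, |Z₁| = 137 Ω
Branch 2 (−jX_C): Z₂ = −j61.1 Ω
Parallel: Z = Z₁Z₂/(Z₁+Z₂), |Z| = 69.7 Ω, ∠Z = -63.6°
|Y| = 1/|Z| = 14.3 mS

14.3 mS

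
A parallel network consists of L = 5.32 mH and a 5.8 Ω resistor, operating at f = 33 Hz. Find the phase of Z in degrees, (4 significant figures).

ω = 2πf = 207.3 rad/s
X_L = ωL = 1.103 Ω
Parallel: admittances add. Y = 1/R + 1/(jωL)
Y = (0.1724 − j0.9066) S
|Y| = 0.9228 S → |Z| = 1/|Y| = 1.084 Ω, ∠Z = −∠Y = 79.23°

79.23°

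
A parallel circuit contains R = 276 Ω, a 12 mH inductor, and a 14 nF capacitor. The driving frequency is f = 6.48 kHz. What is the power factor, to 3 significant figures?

ω = 2πf = 40720 rad/s
X_L = ωL = 489 Ω
X_C = 1/(ωC) = 1750 Ω
Parallel: admittances add. Y = 1/R + 1/(jωL) + jωC
Y = (0.00362 − j0.00148) S
|Y| = 0.00391 S → |Z| = 1/|Y| = 256 Ω, ∠Z = −∠Y = 22.2°
cos φ = cos(22.2°) = 0.926

0.926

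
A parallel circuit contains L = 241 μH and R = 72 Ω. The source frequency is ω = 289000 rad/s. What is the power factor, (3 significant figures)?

X_L = ωL = 69.6 Ω
Parallel: admittances add. Y = 1/R + 1/(jωL)
Y = (0.0139 − j0.0144) S
|Y| = 0.0200 S → |Z| = 1/|Y| = 50.1 Ω, ∠Z = −∠Y = 46.0°
cos φ = cos(46.0°) = 0.695

0.695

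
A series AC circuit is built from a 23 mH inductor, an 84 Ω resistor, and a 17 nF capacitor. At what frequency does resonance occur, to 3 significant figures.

ω₀ = 1/√(LC) = 1/√(0.023 × 1.7e-08) = 50570 rad/s
f₀ = ω₀/(2π) = 8.05 kHz

8.05 kHz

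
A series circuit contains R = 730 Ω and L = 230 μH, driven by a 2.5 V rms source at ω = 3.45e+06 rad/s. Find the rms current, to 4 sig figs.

X_L = ωL = 793.5 Ω
Z = 730.0 + j793.5 Ω
|Z| = √(730.0² + 793.5²) = 1078 Ω
I = V/|Z| = 2.5/1078 = 2.319 mA

2.319 mA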